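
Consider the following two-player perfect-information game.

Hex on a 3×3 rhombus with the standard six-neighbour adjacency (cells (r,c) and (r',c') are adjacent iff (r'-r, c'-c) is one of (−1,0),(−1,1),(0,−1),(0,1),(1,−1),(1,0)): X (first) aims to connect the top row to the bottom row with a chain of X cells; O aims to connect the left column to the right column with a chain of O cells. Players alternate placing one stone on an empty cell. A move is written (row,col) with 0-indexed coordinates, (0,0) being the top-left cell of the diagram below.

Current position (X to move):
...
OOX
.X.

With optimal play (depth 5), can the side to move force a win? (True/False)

X winning at [.../OOX/.X.]: True

ply 1, X at .../OOX/.X. | (0,0)=-1→X../OOX/.X.; (0,1)=-1→.X./OOX/.X.; (0,2)=+1→..X/OOX/.X.*; (2,0)=-1→.../OOX/XX.; (2,2)=-1→.../OOX/.XX
ply 2: ..X/OOX/.X. is terminal -1 (O); from .../OOX/.X. depth 5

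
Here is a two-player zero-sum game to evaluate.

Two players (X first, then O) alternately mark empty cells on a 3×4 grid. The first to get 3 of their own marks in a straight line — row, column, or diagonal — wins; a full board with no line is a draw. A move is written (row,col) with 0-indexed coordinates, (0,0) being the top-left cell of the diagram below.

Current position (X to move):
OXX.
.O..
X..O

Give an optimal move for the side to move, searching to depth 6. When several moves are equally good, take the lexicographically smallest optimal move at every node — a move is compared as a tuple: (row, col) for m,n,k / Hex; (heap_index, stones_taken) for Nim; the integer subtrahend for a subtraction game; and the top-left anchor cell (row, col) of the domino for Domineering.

X's best at [OXX./.O../X..O]: (0,3)

[OXX./.O../X..O] X move#1: (0,3):+1/OXXX/.O../X..O*, (1,0):-1/OXX./XO../X..O, (1,2):-1/OXX./.OX./X..O, (1,3):-1/OXX./.O.X/X..O, (2,1):-1/OXX./.O../XX.O, (2,2):+1/OXX./.O../X.XO
[OXXX/.O../X..O] end (terminal -1, O#2); searched OXX./.O../X..O to 6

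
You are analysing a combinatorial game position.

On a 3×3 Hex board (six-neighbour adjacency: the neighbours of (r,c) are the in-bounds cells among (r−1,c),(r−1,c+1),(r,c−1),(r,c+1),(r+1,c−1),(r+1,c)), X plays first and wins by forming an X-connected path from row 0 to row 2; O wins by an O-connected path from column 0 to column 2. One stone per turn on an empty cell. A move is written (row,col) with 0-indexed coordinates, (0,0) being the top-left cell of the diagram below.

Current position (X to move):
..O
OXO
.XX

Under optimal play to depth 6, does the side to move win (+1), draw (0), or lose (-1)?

value(..O/OXO/.XX, X) = +1

p1 X@[..O/OXO/.XX]: (0,0)[X.O/OXO/.XX]-1 (0,1)[.XO/OXO/.XX]+1* (2,0)[..O/OXO/XXX]-1
p2 O@[.XO/OXO/.XX] terminal -1; root [..O/OXO/.XX] d6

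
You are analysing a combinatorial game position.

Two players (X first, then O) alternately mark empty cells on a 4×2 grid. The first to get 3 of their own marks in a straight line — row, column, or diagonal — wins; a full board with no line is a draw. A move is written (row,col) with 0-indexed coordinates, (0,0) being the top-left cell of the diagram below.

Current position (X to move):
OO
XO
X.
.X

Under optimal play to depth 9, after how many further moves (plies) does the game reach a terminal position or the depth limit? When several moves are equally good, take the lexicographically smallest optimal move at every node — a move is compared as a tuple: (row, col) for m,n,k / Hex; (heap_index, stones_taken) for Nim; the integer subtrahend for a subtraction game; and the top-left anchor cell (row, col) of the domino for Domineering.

p1 X@[OO/XO/X./.X]: (2,1)[OO/XO/XX/.X]+0 (3,0)[OO/XO/X./XX]+1*
p2 O@[OO/XO/X./XX] terminal -1; root [OO/XO/X./.X] d9

PV length from [OO/XO/X./.X]: 1 ply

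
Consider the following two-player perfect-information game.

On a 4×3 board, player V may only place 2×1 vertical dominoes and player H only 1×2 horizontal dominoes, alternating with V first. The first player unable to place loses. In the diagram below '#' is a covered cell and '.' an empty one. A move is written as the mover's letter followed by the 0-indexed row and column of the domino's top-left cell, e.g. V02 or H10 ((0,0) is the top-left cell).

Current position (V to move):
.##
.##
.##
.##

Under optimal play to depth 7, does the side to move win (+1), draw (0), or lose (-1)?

value(.##/.##/.##/.##, V) = +1

p1 V@[.##/.##/.##/.##]: V00[###/###/.##/.##]+1* V10[.##/###/###/.##]+1 V20[.##/.##/###/###]+1
p2 H@[###/###/.##/.##] terminal -1; root [.##/.##/.##/.##] d7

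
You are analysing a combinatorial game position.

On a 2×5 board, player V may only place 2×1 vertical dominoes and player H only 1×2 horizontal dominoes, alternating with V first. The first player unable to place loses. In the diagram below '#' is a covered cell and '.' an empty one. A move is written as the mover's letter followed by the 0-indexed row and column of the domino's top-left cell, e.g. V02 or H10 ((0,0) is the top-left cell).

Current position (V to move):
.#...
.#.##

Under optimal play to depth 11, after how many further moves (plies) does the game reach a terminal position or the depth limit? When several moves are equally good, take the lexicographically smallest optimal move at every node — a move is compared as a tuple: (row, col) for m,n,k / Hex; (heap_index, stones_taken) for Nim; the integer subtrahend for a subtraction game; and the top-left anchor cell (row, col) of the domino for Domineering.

[.#.../.#.##] V move#1: V00:-1/##.../##.##, V02:+1/.##../.####*
[.##../.####] H move#2: H03:-1/.####/.####*
[.####/.####] V move#3: V00:+1/#####/#####*
[#####/#####] end (terminal -1, H#4); searched .#.../.#.## to 11

PV length from [.#.../.#.##]: 3 plies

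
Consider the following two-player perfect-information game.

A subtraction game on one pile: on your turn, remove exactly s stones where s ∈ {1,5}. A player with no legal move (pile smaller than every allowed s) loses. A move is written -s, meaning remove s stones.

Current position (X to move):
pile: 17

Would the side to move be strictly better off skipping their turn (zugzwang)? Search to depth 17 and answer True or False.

ply 1, X at 17 | -1=+1→16*; -5=+1→12
ply 2, O at 16 | -1=-1→15*; -5=-1→11
ply 3, X at 15 | -1=+1→14*; -5=+1→10
ply 4, O at 14 | -1=-1→13*; -5=-1→9
ply 5, X at 13 | -1=+1→12*; -5=+1→8
ply 6, O at 12 | -1=-1→11*; -5=-1→7
ply 7, X at 11 | -1=+1→10*; -5=+1→6
ply 8, O at 10 | -1=-1→9*; -5=-1→5
ply 9, X at 9 | -1=+1→8*; -5=+1→4
ply 10, O at 8 | -1=-1→7*; -5=-1→3
ply 11, X at 7 | -1=+1→6*; -5=+1→2
ply 12, O at 6 | -1=-1→5*; -5=-1→1
ply 13, X at 5 | -1=+1→4*; -5=+1→0
ply 14, O at 4 | -1=-1→3*
ply 15, X at 3 | -1=+1→2*
ply 16, O at 2 | -1=-1→1*
ply 17, X at 1 | -1=+1→0*
ply 18: 0 is terminal -1 (O); from 17 depth 17
pass branch (O moves first from the same position):
  | ply 1, O at 17 | -1=+1→16*; -5=+1→12
  | ply 2, X at 16 | -1=-1→15*; -5=-1→11
  | ply 3, O at 15 | -1=+1→14*; -5=+1→10
  | ply 4, X at 14 | -1=-1→13*; -5=-1→9
  | ply 5, O at 13 | -1=+1→12*; -5=+1→8
  | ply 6, X at 12 | -1=-1→11*; -5=-1→7
  | ply 7, O at 11 | -1=+1→10*; -5=+1→6
  | ply 8, X at 10 | -1=-1→9*; -5=-1→5
  | ply 9, O at 9 | -1=+1→8*; -5=+1→4
  | ply 10, X at 8 | -1=-1→7*; -5=-1→3
  | ply 11, O at 7 | -1=+1→6*; -5=+1→2
  | ply 12, X at 6 | -1=-1→5*; -5=-1→1
  | ply 13, O at 5 | -1=+1→4*; -5=+1→0
  | ply 14, X at 4 | -1=-1→3*
  | ply 15, O at 3 | -1=+1→2*
  | ply 16, X at 2 | -1=-1→1*
  | ply 17, O at 1 | -1=+1→0*
  | ply 18: 0 is terminal -1 (X); from 17 depth 17
X moving scores +1; X passing scores -1

zugzwang(17, X) = False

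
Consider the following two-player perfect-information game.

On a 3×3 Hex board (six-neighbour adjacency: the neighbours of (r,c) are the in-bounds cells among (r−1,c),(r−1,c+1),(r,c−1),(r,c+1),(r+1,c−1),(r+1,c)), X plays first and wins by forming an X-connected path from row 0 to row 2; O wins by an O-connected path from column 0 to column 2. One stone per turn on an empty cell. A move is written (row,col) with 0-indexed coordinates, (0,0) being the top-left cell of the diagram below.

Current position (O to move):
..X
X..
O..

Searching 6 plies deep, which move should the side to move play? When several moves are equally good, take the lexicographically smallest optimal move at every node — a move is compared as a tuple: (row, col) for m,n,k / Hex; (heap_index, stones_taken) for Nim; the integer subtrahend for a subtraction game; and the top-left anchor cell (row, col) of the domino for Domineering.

ply 1, O at ..X/X../O.. | (0,0)=-1→O.X/X../O..; (0,1)=-1→.OX/X../O..; (1,1)=-1→..X/XO./O..; (1,2)=+1→..X/X.O/O..*; (2,1)=+1→..X/X../OO.; (2,2)=-1→..X/X../O.O
ply 2, X at ..X/X.O/O.. | (0,0)=-1→X.X/X.O/O..*; (0,1)=-1→.XX/X.O/O..; (1,1)=-1→..X/XXO/O..; (2,1)=-1→..X/X.O/OX.; (2,2)=-1→..X/X.O/O.X
ply 3, O at X.X/X.O/O.. | (0,1)=+1→XOX/X.O/O..*; (1,1)=+1→X.X/XOO/O..; (2,1)=+1→X.X/X.O/OO.; (2,2)=+1→X.X/X.O/O.O
ply 4, X at XOX/X.O/O.. | (1,1)=-1→XOX/XXO/O..*; (2,1)=-1→XOX/X.O/OX.; (2,2)=-1→XOX/X.O/O.X
ply 5, O at XOX/XXO/O.. | (2,1)=+1→XOX/XXO/OO.*; (2,2)=-1→XOX/XXO/O.O
ply 6: XOX/XXO/OO. is terminal -1 (X); from ..X/X../O.. depth 6

O's best at [..X/X../O..]: (1,2)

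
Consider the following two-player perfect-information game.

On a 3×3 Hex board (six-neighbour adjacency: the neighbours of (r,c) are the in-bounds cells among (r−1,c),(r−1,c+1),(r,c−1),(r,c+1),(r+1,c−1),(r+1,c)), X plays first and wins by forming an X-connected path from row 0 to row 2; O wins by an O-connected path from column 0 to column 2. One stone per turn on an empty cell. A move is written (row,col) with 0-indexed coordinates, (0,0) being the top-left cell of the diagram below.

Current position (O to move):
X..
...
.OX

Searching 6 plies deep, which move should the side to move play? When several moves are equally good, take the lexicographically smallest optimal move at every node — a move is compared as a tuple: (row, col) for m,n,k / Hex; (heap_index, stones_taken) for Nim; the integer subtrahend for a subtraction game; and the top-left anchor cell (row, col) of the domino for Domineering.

ply 1, O at X../.../.OX | (0,1)=-1→XO./.../.OX; (0,2)=-1→X.O/.../.OX; (1,0)=-1→X../O../.OX; (1,1)=+1→X../.O./.OX*; (1,2)=-1→X../..O/.OX; (2,0)=-1→X../.../OOX
ply 2, X at X../.O./.OX | (0,1)=-1→XX./.O./.OX*; (0,2)=-1→X.X/.O./.OX; (1,0)=-1→X../XO./.OX; (1,2)=-1→X../.OX/.OX; (2,0)=-1→X../.O./XOX
ply 3, O at XX./.O./.OX | (0,2)=+1→XXO/.O./.OX*; (1,0)=+1→XX./OO./.OX; (1,2)=+1→XX./.OO/.OX; (2,0)=+1→XX./.O./OOX
ply 4, X at XXO/.O./.OX | (1,0)=-1→XXO/XO./.OX*; (1,2)=-1→XXO/.OX/.OX; (2,0)=-1→XXO/.O./XOX
ply 5, O at XXO/XO./.OX | (1,2)=-1→XXO/XOO/.OX; (2,0)=+1→XXO/XO./OOX*
ply 6: XXO/XO./OOX is terminal -1 (X); from X../.../.OX depth 6

O's best at [X../.../.OX]: (1,1)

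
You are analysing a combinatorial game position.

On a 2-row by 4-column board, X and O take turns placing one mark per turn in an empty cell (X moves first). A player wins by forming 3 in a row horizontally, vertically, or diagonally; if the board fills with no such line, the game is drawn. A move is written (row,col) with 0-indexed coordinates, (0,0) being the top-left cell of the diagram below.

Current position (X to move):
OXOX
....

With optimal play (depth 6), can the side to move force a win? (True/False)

X winning at [OXOX/....]: False

[OXOX/....] X move#1: (1,0):+0/OXOX/X...*, (1,1):+0/OXOX/.X.., (1,2):+0/OXOX/..X., (1,3):+0/OXOX/...X
[OXOX/X...] O move#2: (1,1):+0/OXOX/XO..*, (1,2):+0/OXOX/X.O., (1,3):+0/OXOX/X..O
[OXOX/XO..] X move#3: (1,2):+0/OXOX/XOX.*, (1,3):+0/OXOX/XO.X
[OXOX/XOX.] O move#4: (1,3):+0/OXOX/XOXO*
[OXOX/XOXO] end (terminal +0, X#5); searched OXOX/.... to 6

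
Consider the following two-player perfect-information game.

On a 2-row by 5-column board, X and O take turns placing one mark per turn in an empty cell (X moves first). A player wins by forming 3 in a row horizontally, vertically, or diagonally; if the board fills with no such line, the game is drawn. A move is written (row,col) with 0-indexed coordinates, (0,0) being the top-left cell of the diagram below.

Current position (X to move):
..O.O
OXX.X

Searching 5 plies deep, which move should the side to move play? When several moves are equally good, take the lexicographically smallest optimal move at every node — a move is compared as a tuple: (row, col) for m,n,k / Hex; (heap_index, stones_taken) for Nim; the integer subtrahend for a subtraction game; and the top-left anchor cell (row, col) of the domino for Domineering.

[..O.O/OXX.X] X move#1: (0,0):-1/X.O.O/OXX.X, (0,1):-1/.XO.O/OXX.X, (0,3):+0/..OXO/OXX.X, (1,3):+1/..O.O/OXXXX*
[..O.O/OXXXX] end (terminal -1, O#2); searched ..O.O/OXX.X to 5

X's best at [..O.O/OXX.X]: (1,3)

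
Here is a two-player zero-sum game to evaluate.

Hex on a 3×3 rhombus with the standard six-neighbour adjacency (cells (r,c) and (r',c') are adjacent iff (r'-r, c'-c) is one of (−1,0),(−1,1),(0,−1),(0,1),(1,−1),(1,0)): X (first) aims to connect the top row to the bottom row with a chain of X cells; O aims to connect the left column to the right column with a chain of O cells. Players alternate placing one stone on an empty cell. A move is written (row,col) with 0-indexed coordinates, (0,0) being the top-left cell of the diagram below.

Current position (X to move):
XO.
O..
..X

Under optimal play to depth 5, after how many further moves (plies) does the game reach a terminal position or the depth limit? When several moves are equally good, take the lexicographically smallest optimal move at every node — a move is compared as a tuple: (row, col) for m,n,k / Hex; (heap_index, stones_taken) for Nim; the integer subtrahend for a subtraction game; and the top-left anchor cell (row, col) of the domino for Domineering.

PV length from [XO./O../..X]: 3 plies

p1 X@[XO./O../..X]: (0,2)[XOX/O../..X]+1* (1,1)[XO./OX./..X]-1 (1,2)[XO./O.X/..X]-1 (2,0)[XO./O../X.X]-1 (2,1)[XO./O../.XX]-1
p2 O@[XOX/O../..X]: (1,1)[XOX/OO./..X]-1* (1,2)[XOX/O.O/..X]-1 (2,0)[XOX/O../O.X]-1 (2,1)[XOX/O../.OX]-1
p3 X@[XOX/OO./..X]: (1,2)[XOX/OOX/..X]+1* (2,0)[XOX/OO./X.X]-1 (2,1)[XOX/OO./.XX]-1
p4 O@[XOX/OOX/..X] terminal -1; root [XO./O../..X] d5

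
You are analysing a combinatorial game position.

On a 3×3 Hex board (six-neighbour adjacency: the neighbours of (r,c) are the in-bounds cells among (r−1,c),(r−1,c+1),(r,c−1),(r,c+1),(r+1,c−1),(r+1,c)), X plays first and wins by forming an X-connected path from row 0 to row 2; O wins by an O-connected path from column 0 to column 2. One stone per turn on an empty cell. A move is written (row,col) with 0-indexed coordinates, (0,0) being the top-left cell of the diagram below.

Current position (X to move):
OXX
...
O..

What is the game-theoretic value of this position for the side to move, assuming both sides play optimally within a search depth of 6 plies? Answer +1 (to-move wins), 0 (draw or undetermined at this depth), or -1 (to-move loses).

ply 1, X at OXX/.../O.. | (1,0)=-1→OXX/X../O..; (1,1)=-1→OXX/.X./O..; (1,2)=+1→OXX/..X/O..*; (2,1)=+1→OXX/.../OX.; (2,2)=-1→OXX/.../O.X
ply 2, O at OXX/..X/O.. | (1,0)=-1→OXX/O.X/O..*; (1,1)=-1→OXX/.OX/O..; (2,1)=-1→OXX/..X/OO.; (2,2)=-1→OXX/..X/O.O
ply 3, X at OXX/O.X/O.. | (1,1)=+1→OXX/OXX/O..*; (2,1)=+1→OXX/O.X/OX.; (2,2)=+1→OXX/O.X/O.X
ply 4, O at OXX/OXX/O.. | (2,1)=-1→OXX/OXX/OO.*; (2,2)=-1→OXX/OXX/O.O
ply 5, X at OXX/OXX/OO. | (2,2)=+1→OXX/OXX/OOX*
ply 6: OXX/OXX/OOX is terminal -1 (O); from OXX/.../O.. depth 6

value(OXX/.../O.., X) = +1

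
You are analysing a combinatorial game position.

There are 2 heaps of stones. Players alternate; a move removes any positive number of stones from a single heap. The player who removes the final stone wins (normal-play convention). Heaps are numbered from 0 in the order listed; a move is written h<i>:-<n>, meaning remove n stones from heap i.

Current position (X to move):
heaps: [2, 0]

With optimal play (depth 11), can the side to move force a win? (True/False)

X winning at [(2,0)]: True

[(2,0)] X move#1: h0:-1:-1/(1,0), h0:-2:+1/(0,0)*
[(0,0)] end (terminal -1, O#2); searched (2,0) to 11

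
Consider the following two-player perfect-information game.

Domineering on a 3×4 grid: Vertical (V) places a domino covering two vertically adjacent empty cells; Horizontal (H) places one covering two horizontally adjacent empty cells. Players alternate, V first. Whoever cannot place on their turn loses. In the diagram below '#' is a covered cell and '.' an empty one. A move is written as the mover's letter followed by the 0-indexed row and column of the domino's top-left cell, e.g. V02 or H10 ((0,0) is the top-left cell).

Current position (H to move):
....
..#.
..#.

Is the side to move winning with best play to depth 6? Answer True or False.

[..../..#./..#.] H move#1: H00:-1/##../..#./..#., H01:-1/.##./..#./..#., H02:-1/..##/..#./..#., H10:+1/..../###./..#.*, H20:-1/..../..#./###.
[..../###./..#.] V move#2: V03:-1/...#/####/..#.*, V13:-1/..../####/..##
[...#/####/..#.] H move#3: H00:+1/##.#/####/..#.*, H01:+1/.###/####/..#., H20:+1/...#/####/###.
[##.#/####/..#.] end (terminal -1, V#4); searched ..../..#./..#. to 6

H winning at [..../..#./..#.]: True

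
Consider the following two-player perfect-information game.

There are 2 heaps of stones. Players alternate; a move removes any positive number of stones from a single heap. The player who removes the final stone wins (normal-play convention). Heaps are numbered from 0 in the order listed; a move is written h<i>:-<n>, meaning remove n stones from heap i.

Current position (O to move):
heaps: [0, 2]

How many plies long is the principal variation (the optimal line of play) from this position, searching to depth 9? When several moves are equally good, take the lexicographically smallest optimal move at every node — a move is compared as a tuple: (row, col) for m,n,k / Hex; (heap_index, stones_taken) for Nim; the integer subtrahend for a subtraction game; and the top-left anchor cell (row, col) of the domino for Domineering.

[(0,2)] O move#1: h1:-1:-1/(0,1), h1:-2:+1/(0,0)*
[(0,0)] end (terminal -1, X#2); searched (0,2) to 9

PV length from [(0,2)]: 1 ply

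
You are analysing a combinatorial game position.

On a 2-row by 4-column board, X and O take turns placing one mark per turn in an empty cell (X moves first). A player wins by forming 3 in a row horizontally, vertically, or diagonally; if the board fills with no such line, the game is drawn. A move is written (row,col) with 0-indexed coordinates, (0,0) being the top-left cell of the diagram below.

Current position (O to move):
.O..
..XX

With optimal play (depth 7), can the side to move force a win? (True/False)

ply 1, O at .O../..XX | (0,0)=-1→OO../..XX; (0,2)=-1→.OO./..XX; (0,3)=-1→.O.O/..XX; (1,0)=-1→.O../O.XX; (1,1)=+0→.O../.OXX*
ply 2, X at .O../.OXX | (0,0)=+0→XO../.OXX*; (0,2)=+0→.OX./.OXX; (0,3)=+0→.O.X/.OXX; (1,0)=-1→.O../XOXX
ply 3, O at XO../.OXX | (0,2)=+0→XOO./.OXX*; (0,3)=+0→XO.O/.OXX; (1,0)=+0→XO../OOXX
ply 4, X at XOO./.OXX | (0,3)=+0→XOOX/.OXX*; (1,0)=-1→XOO./XOXX
ply 5, O at XOOX/.OXX | (1,0)=+0→XOOX/OOXX*
ply 6: XOOX/OOXX is terminal +0 (X); from .O../..XX depth 7

O winning at [.O../..XX]: False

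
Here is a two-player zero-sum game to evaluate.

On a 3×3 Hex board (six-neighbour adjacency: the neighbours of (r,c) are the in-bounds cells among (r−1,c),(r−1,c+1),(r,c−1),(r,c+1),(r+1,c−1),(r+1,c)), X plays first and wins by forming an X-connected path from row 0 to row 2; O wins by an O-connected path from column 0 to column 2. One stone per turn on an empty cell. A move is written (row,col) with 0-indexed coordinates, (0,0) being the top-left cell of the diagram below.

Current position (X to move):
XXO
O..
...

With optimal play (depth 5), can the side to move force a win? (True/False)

p1 X@[XXO/O../...]: (1,1)[XXO/OX./...]+1* (1,2)[XXO/O.X/...]-1 (2,0)[XXO/O../X..]-1 (2,1)[XXO/O../.X.]-1 (2,2)[XXO/O../..X]-1
p2 O@[XXO/OX./...]: (1,2)[XXO/OXO/...]-1* (2,0)[XXO/OX./O..]-1 (2,1)[XXO/OX./.O.]-1 (2,2)[XXO/OX./..O]-1
p3 X@[XXO/OXO/...]: (2,0)[XXO/OXO/X..]+1* (2,1)[XXO/OXO/.X.]+1 (2,2)[XXO/OXO/..X]+1
p4 O@[XXO/OXO/X..] terminal -1; root [XXO/O../...] d5

X winning at [XXO/O../...]: True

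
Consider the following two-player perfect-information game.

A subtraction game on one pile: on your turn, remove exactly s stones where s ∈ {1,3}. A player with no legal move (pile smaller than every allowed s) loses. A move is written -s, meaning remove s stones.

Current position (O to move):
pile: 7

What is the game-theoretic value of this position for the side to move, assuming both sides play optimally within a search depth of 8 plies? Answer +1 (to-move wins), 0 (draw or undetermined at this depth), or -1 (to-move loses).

value(7, O) = +1

p1 O@[7]: -1[6]+1* -3[4]+1
p2 X@[6]: -1[5]-1* -3[3]-1
p3 O@[5]: -1[4]+1* -3[2]+1
p4 X@[4]: -1[3]-1* -3[1]-1
p5 O@[3]: -1[2]+1* -3[0]+1
p6 X@[2]: -1[1]-1*
p7 O@[1]: -1[0]+1*
p8 X@[0] terminal -1; root [7] d8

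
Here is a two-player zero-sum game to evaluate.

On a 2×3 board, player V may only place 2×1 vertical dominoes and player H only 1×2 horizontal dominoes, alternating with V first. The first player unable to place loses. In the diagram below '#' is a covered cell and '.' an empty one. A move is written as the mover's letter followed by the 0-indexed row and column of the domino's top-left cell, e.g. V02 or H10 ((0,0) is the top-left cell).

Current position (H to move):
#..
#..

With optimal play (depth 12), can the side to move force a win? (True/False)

H winning at [#../#..]: True

p1 H@[#../#..]: H01[###/#..]+1* H11[#../###]+1
p2 V@[###/#..] terminal -1; root [#../#..] d12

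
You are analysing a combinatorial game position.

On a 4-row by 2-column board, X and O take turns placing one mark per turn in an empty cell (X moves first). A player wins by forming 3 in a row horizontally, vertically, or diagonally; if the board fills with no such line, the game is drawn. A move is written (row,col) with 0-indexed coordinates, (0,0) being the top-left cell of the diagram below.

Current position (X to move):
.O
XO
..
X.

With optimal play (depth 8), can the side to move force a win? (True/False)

X winning at [.O/XO/../X.]: True

p1 X@[.O/XO/../X.]: (0,0)[XO/XO/../X.]-1 (2,0)[.O/XO/X./X.]+1* (2,1)[.O/XO/.X/X.]+0 (3,1)[.O/XO/../XX]-1
p2 O@[.O/XO/X./X.] terminal -1; root [.O/XO/../X.] d8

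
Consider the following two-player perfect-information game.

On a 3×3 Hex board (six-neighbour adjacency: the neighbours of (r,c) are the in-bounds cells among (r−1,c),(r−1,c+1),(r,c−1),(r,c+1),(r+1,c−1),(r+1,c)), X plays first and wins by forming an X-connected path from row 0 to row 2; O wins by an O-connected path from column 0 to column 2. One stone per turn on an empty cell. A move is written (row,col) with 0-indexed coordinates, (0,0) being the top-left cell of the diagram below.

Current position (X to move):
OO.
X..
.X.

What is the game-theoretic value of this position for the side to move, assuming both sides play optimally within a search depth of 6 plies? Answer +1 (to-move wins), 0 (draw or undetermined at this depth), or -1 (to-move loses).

ply 1, X at OO./X../.X. | (0,2)=+1→OOX/X../.X.*; (1,1)=-1→OO./XX./.X.; (1,2)=-1→OO./X.X/.X.; (2,0)=-1→OO./X../XX.; (2,2)=-1→OO./X../.XX
ply 2, O at OOX/X../.X. | (1,1)=-1→OOX/XO./.X.*; (1,2)=-1→OOX/X.O/.X.; (2,0)=-1→OOX/X../OX.; (2,2)=-1→OOX/X../.XO
ply 3, X at OOX/XO./.X. | (1,2)=+1→OOX/XOX/.X.*; (2,0)=-1→OOX/XO./XX.; (2,2)=-1→OOX/XO./.XX
ply 4: OOX/XOX/.X. is terminal -1 (O); from OO./X../.X. depth 6

value(OO./X../.X., X) = +1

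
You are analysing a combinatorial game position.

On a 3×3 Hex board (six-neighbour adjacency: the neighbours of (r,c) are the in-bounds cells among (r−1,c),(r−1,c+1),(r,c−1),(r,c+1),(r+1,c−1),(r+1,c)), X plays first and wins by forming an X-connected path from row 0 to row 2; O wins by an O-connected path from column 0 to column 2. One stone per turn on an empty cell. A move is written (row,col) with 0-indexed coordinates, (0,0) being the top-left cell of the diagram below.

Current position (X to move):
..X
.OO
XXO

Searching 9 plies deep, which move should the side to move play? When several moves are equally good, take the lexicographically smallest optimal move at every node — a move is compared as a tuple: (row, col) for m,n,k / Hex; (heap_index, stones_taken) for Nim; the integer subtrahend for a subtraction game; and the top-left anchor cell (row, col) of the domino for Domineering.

ply 1, X at ..X/.OO/XXO | (0,0)=-1→X.X/.OO/XXO; (0,1)=-1→.XX/.OO/XXO; (1,0)=+1→..X/XOO/XXO*
ply 2, O at ..X/XOO/XXO | (0,0)=-1→O.X/XOO/XXO*; (0,1)=-1→.OX/XOO/XXO
ply 3, X at O.X/XOO/XXO | (0,1)=+1→OXX/XOO/XXO*
ply 4: OXX/XOO/XXO is terminal -1 (O); from ..X/.OO/XXO depth 9

X's best at [..X/.OO/XXO]: (1,0)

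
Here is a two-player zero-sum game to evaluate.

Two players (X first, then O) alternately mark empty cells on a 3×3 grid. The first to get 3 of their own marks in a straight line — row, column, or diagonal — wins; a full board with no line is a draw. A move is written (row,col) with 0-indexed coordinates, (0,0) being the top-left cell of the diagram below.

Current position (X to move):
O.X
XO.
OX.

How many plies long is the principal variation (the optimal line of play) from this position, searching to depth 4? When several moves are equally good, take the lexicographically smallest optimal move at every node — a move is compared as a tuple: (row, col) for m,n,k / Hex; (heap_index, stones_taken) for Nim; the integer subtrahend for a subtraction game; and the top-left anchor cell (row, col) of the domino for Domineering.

ply 1, X at O.X/XO./OX. | (0,1)=-1→OXX/XO./OX.; (1,2)=-1→O.X/XOX/OX.; (2,2)=+0→O.X/XO./OXX*
ply 2, O at O.X/XO./OXX | (0,1)=-1→OOX/XO./OXX; (1,2)=+0→O.X/XOO/OXX*
ply 3, X at O.X/XOO/OXX | (0,1)=+0→OXX/XOO/OXX*
ply 4: OXX/XOO/OXX is terminal +0 (O); from O.X/XO./OX. depth 4

PV length from [O.X/XO./OX.]: 3 plies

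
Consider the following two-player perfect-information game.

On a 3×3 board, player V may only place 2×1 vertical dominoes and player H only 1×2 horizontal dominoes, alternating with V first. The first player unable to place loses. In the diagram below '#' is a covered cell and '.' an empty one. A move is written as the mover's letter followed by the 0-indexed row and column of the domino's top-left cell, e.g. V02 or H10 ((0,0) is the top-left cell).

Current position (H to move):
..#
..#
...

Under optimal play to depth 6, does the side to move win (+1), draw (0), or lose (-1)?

[..#/..#/...] H move#1: H00:-1/###/..#/..., H10:+1/..#/###/...*, H20:-1/..#/..#/##., H21:-1/..#/..#/.##
[..#/###/...] end (terminal -1, V#2); searched ..#/..#/... to 6

value(..#/..#/..., H) = +1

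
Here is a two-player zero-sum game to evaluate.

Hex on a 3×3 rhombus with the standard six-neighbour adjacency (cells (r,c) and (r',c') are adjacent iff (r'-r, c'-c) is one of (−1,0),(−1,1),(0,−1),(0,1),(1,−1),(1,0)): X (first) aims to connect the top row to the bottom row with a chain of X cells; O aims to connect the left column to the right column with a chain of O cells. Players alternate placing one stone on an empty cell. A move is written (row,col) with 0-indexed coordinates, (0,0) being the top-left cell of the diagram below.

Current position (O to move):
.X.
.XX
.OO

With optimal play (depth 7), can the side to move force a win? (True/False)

O winning at [.X./.XX/.OO]: True

p1 O@[.X./.XX/.OO]: (0,0)[OX./.XX/.OO]-1 (0,2)[.XO/.XX/.OO]-1 (1,0)[.X./OXX/.OO]-1 (2,0)[.X./.XX/OOO]+1*
p2 X@[.X./.XX/OOO] terminal -1; root [.X./.XX/.OO] d7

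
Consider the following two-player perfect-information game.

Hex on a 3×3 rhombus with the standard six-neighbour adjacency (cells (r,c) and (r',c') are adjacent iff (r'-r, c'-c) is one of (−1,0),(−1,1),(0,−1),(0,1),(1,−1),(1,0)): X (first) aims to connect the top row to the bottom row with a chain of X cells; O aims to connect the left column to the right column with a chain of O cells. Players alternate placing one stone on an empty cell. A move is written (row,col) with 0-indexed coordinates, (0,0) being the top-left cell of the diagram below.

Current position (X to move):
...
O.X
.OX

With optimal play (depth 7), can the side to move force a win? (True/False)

X winning at [.../O.X/.OX]: True

[.../O.X/.OX] X move#1: (0,0):-1/X../O.X/.OX, (0,1):+1/.X./O.X/.OX*, (0,2):+1/..X/O.X/.OX, (1,1):+1/.../OXX/.OX, (2,0):-1/.../O.X/XOX
[.X./O.X/.OX] O move#2: (0,0):-1/OX./O.X/.OX*, (0,2):-1/.XO/O.X/.OX, (1,1):-1/.X./OOX/.OX, (2,0):-1/.X./O.X/OOX
[OX./O.X/.OX] X move#3: (0,2):+1/OXX/O.X/.OX*, (1,1):+1/OX./OXX/.OX, (2,0):+1/OX./O.X/XOX
[OXX/O.X/.OX] end (terminal -1, O#4); searched .../O.X/.OX to 7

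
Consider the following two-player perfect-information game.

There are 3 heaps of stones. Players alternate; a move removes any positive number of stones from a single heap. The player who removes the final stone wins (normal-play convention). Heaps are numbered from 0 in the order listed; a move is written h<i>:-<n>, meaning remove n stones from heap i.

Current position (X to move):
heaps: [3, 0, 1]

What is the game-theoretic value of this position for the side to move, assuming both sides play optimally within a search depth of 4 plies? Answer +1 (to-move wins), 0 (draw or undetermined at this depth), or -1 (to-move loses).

value((3,0,1), X) = +1

[(3,0,1)] X move#1: h0:-1:-1/(2,0,1), h0:-2:+1/(1,0,1)*, h0:-3:-1/(0,0,1), h2:-1:-1/(3,0,0)
[(1,0,1)] O move#2: h0:-1:-1/(0,0,1)*, h2:-1:-1/(1,0,0)
[(0,0,1)] X move#3: h2:-1:+1/(0,0,0)*
[(0,0,0)] end (terminal -1, O#4); searched (3,0,1) to 4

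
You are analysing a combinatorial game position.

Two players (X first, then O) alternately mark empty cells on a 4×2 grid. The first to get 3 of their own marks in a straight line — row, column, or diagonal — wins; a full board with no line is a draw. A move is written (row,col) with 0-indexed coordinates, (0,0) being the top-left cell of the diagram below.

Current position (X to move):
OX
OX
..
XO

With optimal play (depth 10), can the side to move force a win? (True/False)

X winning at [OX/OX/../XO]: True

[OX/OX/../XO] X move#1: (2,0):+0/OX/OX/X./XO, (2,1):+1/OX/OX/.X/XO*
[OX/OX/.X/XO] end (terminal -1, O#2); searched OX/OX/../XO to 10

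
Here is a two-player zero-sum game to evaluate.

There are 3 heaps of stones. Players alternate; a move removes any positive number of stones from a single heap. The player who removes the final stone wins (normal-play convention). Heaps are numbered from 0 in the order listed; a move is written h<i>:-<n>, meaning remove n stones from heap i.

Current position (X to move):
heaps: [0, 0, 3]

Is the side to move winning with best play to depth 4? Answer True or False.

ply 1, X at (0,0,3) | h2:-1=-1→(0,0,2); h2:-2=-1→(0,0,1); h2:-3=+1→(0,0,0)*
ply 2: (0,0,0) is terminal -1 (O); from (0,0,3) depth 4

X winning at [(0,0,3)]: True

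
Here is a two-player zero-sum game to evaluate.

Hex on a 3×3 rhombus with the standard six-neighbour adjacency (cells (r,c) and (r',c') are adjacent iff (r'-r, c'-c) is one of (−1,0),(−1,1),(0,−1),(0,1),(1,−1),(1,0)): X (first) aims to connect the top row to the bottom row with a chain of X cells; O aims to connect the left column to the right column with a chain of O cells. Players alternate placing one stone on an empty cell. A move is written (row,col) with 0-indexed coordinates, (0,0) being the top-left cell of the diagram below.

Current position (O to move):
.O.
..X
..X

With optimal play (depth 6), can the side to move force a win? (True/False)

ply 1, O at .O./..X/..X | (0,0)=-1→OO./..X/..X; (0,2)=+1→.OO/..X/..X*; (1,0)=-1→.O./O.X/..X; (1,1)=-1→.O./.OX/..X; (2,0)=-1→.O./..X/O.X; (2,1)=-1→.O./..X/.OX
ply 2, X at .OO/..X/..X | (0,0)=-1→XOO/..X/..X*; (1,0)=-1→.OO/X.X/..X; (1,1)=-1→.OO/.XX/..X; (2,0)=-1→.OO/..X/X.X; (2,1)=-1→.OO/..X/.XX
ply 3, O at XOO/..X/..X | (1,0)=+1→XOO/O.X/..X*; (1,1)=+1→XOO/.OX/..X; (2,0)=+1→XOO/..X/O.X; (2,1)=-1→XOO/..X/.OX
ply 4: XOO/O.X/..X is terminal -1 (X); from .O./..X/..X depth 6

O winning at [.O./..X/..X]: True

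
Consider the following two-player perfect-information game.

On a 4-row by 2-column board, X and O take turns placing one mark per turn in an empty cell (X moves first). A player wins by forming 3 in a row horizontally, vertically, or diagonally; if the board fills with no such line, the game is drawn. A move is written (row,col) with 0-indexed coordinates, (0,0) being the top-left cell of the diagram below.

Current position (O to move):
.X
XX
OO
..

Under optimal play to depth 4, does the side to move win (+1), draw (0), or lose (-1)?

value(.X/XX/OO/.., O) = 0

ply 1, O at .X/XX/OO/.. | (0,0)=+0→OX/XX/OO/..*; (3,0)=+0→.X/XX/OO/O.; (3,1)=+0→.X/XX/OO/.O
ply 2, X at OX/XX/OO/.. | (3,0)=+0→OX/XX/OO/X.*; (3,1)=+0→OX/XX/OO/.X
ply 3, O at OX/XX/OO/X. | (3,1)=+0→OX/XX/OO/XO*
ply 4: OX/XX/OO/XO is terminal +0 (X); from .X/XX/OO/.. depth 4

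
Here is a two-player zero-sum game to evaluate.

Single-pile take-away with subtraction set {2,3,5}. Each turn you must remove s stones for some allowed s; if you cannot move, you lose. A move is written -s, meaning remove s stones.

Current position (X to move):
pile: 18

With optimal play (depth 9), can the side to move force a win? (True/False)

X winning at [18]: True

ply 1, X at 18 | -2=-1→16; -3=+1→15*; -5=-1→13
ply 2, O at 15 | -2=-1→13*; -3=-1→12; -5=-1→10
ply 3, X at 13 | -2=-1→11; -3=-1→10; -5=+1→8*
ply 4, O at 8 | -2=-1→6*; -3=-1→5; -5=-1→3
ply 5, X at 6 | -2=-1→4; -3=-1→3; -5=+1→1*
ply 6: 1 is terminal -1 (O); from 18 depth 9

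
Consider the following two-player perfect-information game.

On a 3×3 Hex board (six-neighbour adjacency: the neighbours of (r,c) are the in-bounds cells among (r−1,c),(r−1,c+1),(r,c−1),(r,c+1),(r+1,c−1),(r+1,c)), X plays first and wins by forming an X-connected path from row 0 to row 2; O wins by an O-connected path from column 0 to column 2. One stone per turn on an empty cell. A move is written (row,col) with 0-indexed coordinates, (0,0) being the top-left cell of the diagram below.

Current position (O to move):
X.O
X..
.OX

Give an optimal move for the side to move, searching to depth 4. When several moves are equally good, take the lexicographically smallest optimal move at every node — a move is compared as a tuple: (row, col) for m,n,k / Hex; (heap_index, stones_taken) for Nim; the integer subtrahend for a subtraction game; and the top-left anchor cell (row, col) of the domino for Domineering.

O's best at [X.O/X../.OX]: (2,0)

p1 O@[X.O/X../.OX]: (0,1)[XOO/X../.OX]-1 (1,1)[X.O/XO./.OX]-1 (1,2)[X.O/X.O/.OX]-1 (2,0)[X.O/X../OOX]+1*
p2 X@[X.O/X../OOX]: (0,1)[XXO/X../OOX]-1* (1,1)[X.O/XX./OOX]-1 (1,2)[X.O/X.X/OOX]-1
p3 O@[XXO/X../OOX]: (1,1)[XXO/XO./OOX]+1* (1,2)[XXO/X.O/OOX]+1
p4 X@[XXO/XO./OOX] terminal -1; root [X.O/X../.OX] d4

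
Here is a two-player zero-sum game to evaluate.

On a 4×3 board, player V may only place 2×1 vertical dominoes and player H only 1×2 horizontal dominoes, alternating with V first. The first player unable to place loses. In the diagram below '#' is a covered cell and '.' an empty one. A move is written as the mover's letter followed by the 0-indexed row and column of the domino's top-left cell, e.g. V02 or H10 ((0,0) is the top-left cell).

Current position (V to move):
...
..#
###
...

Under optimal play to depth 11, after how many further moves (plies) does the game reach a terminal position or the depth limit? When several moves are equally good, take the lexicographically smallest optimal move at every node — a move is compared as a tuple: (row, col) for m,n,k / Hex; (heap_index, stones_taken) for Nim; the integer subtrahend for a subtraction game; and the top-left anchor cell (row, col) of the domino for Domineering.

PV length from [.../..#/###/...]: 3 plies

ply 1, V at .../..#/###/... | V00=-1→#../#.#/###/...; V01=+1→.#./.##/###/...*
ply 2, H at .#./.##/###/... | H30=-1→.#./.##/###/##.*; H31=-1→.#./.##/###/.##
ply 3, V at .#./.##/###/##. | V00=+1→##./###/###/##.*
ply 4: ##./###/###/##. is terminal -1 (H); from .../..#/###/... depth 11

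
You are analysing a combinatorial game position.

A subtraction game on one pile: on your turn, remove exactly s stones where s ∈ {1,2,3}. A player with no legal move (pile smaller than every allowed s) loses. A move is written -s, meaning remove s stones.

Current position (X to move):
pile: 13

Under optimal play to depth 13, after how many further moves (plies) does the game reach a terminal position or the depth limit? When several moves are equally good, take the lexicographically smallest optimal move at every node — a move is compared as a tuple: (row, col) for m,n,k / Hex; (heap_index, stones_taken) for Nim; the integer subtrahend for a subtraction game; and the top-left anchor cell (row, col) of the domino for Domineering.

PV length from [13]: 7 plies

p1 X@[13]: -1[12]+1* -2[11]-1 -3[10]-1
p2 O@[12]: -1[11]-1* -2[10]-1 -3[9]-1
p3 X@[11]: -1[10]-1 -2[9]-1 -3[8]+1*
p4 O@[8]: -1[7]-1* -2[6]-1 -3[5]-1
p5 X@[7]: -1[6]-1 -2[5]-1 -3[4]+1*
p6 O@[4]: -1[3]-1* -2[2]-1 -3[1]-1
p7 X@[3]: -1[2]-1 -2[1]-1 -3[0]+1*
p8 O@[0] terminal -1; root [13] d13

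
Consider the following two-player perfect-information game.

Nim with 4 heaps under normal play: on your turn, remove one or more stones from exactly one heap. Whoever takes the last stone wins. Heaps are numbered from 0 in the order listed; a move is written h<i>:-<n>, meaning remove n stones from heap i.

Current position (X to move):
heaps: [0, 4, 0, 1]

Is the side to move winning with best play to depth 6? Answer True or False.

X winning at [(0,4,0,1)]: True

p1 X@[(0,4,0,1)]: h1:-1[(0,3,0,1)]-1 h1:-2[(0,2,0,1)]-1 h1:-3[(0,1,0,1)]+1* h1:-4[(0,0,0,1)]-1 h3:-1[(0,4,0,0)]-1
p2 O@[(0,1,0,1)]: h1:-1[(0,0,0,1)]-1* h3:-1[(0,1,0,0)]-1
p3 X@[(0,0,0,1)]: h3:-1[(0,0,0,0)]+1*
p4 O@[(0,0,0,0)] terminal -1; root [(0,4,0,1)] d6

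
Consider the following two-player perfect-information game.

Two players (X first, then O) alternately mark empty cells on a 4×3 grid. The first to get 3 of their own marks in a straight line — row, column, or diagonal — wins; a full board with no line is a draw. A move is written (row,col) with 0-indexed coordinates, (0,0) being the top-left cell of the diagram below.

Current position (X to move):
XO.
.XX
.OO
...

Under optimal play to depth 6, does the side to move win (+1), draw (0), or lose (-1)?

value(XO./.XX/.OO/..., X) = +1

ply 1, X at XO./.XX/.OO/... | (0,2)=-1→XOX/.XX/.OO/...; (1,0)=+1→XO./XXX/.OO/...*; (2,0)=+1→XO./.XX/XOO/...; (3,0)=-1→XO./.XX/.OO/X..; (3,1)=-1→XO./.XX/.OO/.X.; (3,2)=-1→XO./.XX/.OO/..X
ply 2: XO./XXX/.OO/... is terminal -1 (O); from XO./.XX/.OO/... depth 6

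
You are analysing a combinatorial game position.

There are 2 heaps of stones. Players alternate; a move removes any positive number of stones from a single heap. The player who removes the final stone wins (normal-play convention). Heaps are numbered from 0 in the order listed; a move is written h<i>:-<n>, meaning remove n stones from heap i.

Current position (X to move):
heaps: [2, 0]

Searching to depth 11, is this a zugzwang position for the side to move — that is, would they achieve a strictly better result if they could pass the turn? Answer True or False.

[(2,0)] X move#1: h0:-1:-1/(1,0), h0:-2:+1/(0,0)*
[(0,0)] end (terminal -1, O#2); searched (2,0) to 11
if X skipped the turn, O would face:
~ [(2,0)] O move#1: h0:-1:-1/(1,0), h0:-2:+1/(0,0)*
~ [(0,0)] end (terminal -1, X#2); searched (2,0) to 11
compare (X): move=+1 vs pass=-1

zugzwang((2,0), X) = False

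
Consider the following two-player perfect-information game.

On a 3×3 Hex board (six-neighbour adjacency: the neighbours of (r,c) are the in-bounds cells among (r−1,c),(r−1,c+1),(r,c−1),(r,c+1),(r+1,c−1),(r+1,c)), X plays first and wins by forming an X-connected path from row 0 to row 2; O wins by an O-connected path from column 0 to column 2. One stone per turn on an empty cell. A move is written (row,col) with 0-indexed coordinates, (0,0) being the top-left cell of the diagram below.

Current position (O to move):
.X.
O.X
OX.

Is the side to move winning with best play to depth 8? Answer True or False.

p1 O@[.X./O.X/OX.]: (0,0)[OX./O.X/OX.]-1* (0,2)[.XO/O.X/OX.]-1 (1,1)[.X./OOX/OX.]-1 (2,2)[.X./O.X/OXO]-1
p2 X@[OX./O.X/OX.]: (0,2)[OXX/O.X/OX.]+1* (1,1)[OX./OXX/OX.]+1 (2,2)[OX./O.X/OXX]+1
p3 O@[OXX/O.X/OX.] terminal -1; root [.X./O.X/OX.] d8

O winning at [.X./O.X/OX.]: False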